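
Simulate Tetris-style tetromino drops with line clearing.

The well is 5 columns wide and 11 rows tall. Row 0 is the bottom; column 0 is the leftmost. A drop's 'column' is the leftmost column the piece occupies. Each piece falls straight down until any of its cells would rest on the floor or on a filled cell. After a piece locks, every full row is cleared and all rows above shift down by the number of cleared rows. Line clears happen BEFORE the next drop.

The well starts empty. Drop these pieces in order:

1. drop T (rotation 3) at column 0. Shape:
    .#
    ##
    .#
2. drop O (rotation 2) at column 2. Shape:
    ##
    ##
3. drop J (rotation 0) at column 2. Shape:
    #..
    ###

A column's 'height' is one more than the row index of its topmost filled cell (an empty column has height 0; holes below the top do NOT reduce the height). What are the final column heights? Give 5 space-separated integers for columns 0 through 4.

Answer: 2 3 4 3 3

Derivation:
Drop 1: T rot3 at col 0 lands with bottom-row=0; cleared 0 line(s) (total 0); column heights now [2 3 0 0 0], max=3
Drop 2: O rot2 at col 2 lands with bottom-row=0; cleared 0 line(s) (total 0); column heights now [2 3 2 2 0], max=3
Drop 3: J rot0 at col 2 lands with bottom-row=2; cleared 0 line(s) (total 0); column heights now [2 3 4 3 3], max=4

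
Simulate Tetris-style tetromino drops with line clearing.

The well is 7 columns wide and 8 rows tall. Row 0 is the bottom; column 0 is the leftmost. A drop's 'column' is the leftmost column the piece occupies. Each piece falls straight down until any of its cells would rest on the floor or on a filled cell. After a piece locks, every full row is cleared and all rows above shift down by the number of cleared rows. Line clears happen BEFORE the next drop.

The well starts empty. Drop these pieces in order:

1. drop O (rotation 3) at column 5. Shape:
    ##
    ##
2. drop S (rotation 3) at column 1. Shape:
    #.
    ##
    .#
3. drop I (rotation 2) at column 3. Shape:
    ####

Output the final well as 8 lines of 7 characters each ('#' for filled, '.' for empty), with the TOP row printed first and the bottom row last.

Drop 1: O rot3 at col 5 lands with bottom-row=0; cleared 0 line(s) (total 0); column heights now [0 0 0 0 0 2 2], max=2
Drop 2: S rot3 at col 1 lands with bottom-row=0; cleared 0 line(s) (total 0); column heights now [0 3 2 0 0 2 2], max=3
Drop 3: I rot2 at col 3 lands with bottom-row=2; cleared 0 line(s) (total 0); column heights now [0 3 2 3 3 3 3], max=3

Answer: .......
.......
.......
.......
.......
.#.####
.##..##
..#..##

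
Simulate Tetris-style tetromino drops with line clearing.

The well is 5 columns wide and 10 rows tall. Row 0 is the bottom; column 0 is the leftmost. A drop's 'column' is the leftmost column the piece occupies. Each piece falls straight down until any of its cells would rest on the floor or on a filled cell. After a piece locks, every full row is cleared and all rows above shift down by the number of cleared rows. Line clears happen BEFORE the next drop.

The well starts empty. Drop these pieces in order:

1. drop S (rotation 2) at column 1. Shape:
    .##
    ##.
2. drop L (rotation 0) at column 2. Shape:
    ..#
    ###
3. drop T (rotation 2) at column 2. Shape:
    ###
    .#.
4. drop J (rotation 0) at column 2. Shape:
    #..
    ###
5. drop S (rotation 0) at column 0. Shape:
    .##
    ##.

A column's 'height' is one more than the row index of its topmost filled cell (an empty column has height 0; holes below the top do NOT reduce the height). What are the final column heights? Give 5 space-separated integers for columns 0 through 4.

Drop 1: S rot2 at col 1 lands with bottom-row=0; cleared 0 line(s) (total 0); column heights now [0 1 2 2 0], max=2
Drop 2: L rot0 at col 2 lands with bottom-row=2; cleared 0 line(s) (total 0); column heights now [0 1 3 3 4], max=4
Drop 3: T rot2 at col 2 lands with bottom-row=3; cleared 0 line(s) (total 0); column heights now [0 1 5 5 5], max=5
Drop 4: J rot0 at col 2 lands with bottom-row=5; cleared 0 line(s) (total 0); column heights now [0 1 7 6 6], max=7
Drop 5: S rot0 at col 0 lands with bottom-row=6; cleared 0 line(s) (total 0); column heights now [7 8 8 6 6], max=8

Answer: 7 8 8 6 6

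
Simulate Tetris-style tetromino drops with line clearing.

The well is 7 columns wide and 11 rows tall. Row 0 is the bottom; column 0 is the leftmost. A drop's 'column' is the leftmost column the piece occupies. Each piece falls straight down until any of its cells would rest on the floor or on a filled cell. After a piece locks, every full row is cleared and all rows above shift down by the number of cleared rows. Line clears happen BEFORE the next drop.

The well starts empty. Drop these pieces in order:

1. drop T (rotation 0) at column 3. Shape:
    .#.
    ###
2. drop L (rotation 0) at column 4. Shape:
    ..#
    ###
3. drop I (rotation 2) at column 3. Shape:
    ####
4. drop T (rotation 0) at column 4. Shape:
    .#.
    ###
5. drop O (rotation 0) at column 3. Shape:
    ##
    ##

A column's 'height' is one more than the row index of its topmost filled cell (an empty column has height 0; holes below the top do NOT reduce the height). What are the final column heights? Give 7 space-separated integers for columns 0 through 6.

Drop 1: T rot0 at col 3 lands with bottom-row=0; cleared 0 line(s) (total 0); column heights now [0 0 0 1 2 1 0], max=2
Drop 2: L rot0 at col 4 lands with bottom-row=2; cleared 0 line(s) (total 0); column heights now [0 0 0 1 3 3 4], max=4
Drop 3: I rot2 at col 3 lands with bottom-row=4; cleared 0 line(s) (total 0); column heights now [0 0 0 5 5 5 5], max=5
Drop 4: T rot0 at col 4 lands with bottom-row=5; cleared 0 line(s) (total 0); column heights now [0 0 0 5 6 7 6], max=7
Drop 5: O rot0 at col 3 lands with bottom-row=6; cleared 0 line(s) (total 0); column heights now [0 0 0 8 8 7 6], max=8

Answer: 0 0 0 8 8 7 6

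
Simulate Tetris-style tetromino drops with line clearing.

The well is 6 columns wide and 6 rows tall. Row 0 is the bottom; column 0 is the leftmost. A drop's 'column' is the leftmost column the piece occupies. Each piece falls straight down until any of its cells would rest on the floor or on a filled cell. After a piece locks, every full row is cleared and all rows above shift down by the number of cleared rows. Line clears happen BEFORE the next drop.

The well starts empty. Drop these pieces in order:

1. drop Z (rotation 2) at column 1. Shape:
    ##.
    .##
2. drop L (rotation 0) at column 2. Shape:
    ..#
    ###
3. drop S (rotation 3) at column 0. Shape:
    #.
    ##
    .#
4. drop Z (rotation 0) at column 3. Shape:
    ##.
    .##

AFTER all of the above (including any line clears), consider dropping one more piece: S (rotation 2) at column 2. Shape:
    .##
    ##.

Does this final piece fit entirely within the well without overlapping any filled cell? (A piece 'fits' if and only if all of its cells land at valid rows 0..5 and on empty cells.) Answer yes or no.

Drop 1: Z rot2 at col 1 lands with bottom-row=0; cleared 0 line(s) (total 0); column heights now [0 2 2 1 0 0], max=2
Drop 2: L rot0 at col 2 lands with bottom-row=2; cleared 0 line(s) (total 0); column heights now [0 2 3 3 4 0], max=4
Drop 3: S rot3 at col 0 lands with bottom-row=2; cleared 0 line(s) (total 0); column heights now [5 4 3 3 4 0], max=5
Drop 4: Z rot0 at col 3 lands with bottom-row=4; cleared 0 line(s) (total 0); column heights now [5 4 3 6 6 5], max=6
Test piece S rot2 at col 2 (width 3): heights before test = [5 4 3 6 6 5]; fits = False

Answer: no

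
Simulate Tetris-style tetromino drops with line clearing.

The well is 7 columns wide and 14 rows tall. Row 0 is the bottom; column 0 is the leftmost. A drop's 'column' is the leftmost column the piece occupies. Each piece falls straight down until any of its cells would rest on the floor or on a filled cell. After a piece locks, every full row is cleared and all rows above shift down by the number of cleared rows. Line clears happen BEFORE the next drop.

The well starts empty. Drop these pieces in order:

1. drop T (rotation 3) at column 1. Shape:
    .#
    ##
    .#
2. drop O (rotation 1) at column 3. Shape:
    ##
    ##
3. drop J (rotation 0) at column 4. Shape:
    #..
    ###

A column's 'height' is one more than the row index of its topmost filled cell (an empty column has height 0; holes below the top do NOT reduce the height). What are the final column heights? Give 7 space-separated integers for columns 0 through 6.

Answer: 0 2 3 2 4 3 3

Derivation:
Drop 1: T rot3 at col 1 lands with bottom-row=0; cleared 0 line(s) (total 0); column heights now [0 2 3 0 0 0 0], max=3
Drop 2: O rot1 at col 3 lands with bottom-row=0; cleared 0 line(s) (total 0); column heights now [0 2 3 2 2 0 0], max=3
Drop 3: J rot0 at col 4 lands with bottom-row=2; cleared 0 line(s) (total 0); column heights now [0 2 3 2 4 3 3], max=4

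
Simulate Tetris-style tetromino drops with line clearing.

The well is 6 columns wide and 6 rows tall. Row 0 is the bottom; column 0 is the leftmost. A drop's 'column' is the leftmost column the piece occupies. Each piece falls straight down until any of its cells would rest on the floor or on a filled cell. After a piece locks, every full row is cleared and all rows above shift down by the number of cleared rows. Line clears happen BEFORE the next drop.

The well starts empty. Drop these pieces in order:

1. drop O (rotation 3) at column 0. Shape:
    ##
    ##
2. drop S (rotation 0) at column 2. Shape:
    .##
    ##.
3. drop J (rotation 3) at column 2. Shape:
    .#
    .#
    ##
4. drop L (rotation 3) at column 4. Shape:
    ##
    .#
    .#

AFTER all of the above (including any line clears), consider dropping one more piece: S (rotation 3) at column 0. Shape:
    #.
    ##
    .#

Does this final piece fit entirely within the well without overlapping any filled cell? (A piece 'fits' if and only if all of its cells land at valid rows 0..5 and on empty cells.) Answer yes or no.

Answer: yes

Derivation:
Drop 1: O rot3 at col 0 lands with bottom-row=0; cleared 0 line(s) (total 0); column heights now [2 2 0 0 0 0], max=2
Drop 2: S rot0 at col 2 lands with bottom-row=0; cleared 0 line(s) (total 0); column heights now [2 2 1 2 2 0], max=2
Drop 3: J rot3 at col 2 lands with bottom-row=2; cleared 0 line(s) (total 0); column heights now [2 2 3 5 2 0], max=5
Drop 4: L rot3 at col 4 lands with bottom-row=0; cleared 0 line(s) (total 0); column heights now [2 2 3 5 3 3], max=5
Test piece S rot3 at col 0 (width 2): heights before test = [2 2 3 5 3 3]; fits = True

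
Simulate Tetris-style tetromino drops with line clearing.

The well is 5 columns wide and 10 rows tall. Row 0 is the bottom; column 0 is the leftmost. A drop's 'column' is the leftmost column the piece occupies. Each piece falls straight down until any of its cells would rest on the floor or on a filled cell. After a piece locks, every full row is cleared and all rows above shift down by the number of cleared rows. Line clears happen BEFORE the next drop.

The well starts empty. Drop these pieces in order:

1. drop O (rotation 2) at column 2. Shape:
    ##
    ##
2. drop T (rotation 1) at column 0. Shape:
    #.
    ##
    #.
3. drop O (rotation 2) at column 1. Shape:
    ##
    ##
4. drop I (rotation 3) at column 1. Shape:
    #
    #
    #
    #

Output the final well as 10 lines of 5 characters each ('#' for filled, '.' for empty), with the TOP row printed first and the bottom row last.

Answer: .....
.....
.#...
.#...
.#...
.#...
.##..
###..
####.
#.##.

Derivation:
Drop 1: O rot2 at col 2 lands with bottom-row=0; cleared 0 line(s) (total 0); column heights now [0 0 2 2 0], max=2
Drop 2: T rot1 at col 0 lands with bottom-row=0; cleared 0 line(s) (total 0); column heights now [3 2 2 2 0], max=3
Drop 3: O rot2 at col 1 lands with bottom-row=2; cleared 0 line(s) (total 0); column heights now [3 4 4 2 0], max=4
Drop 4: I rot3 at col 1 lands with bottom-row=4; cleared 0 line(s) (total 0); column heights now [3 8 4 2 0], max=8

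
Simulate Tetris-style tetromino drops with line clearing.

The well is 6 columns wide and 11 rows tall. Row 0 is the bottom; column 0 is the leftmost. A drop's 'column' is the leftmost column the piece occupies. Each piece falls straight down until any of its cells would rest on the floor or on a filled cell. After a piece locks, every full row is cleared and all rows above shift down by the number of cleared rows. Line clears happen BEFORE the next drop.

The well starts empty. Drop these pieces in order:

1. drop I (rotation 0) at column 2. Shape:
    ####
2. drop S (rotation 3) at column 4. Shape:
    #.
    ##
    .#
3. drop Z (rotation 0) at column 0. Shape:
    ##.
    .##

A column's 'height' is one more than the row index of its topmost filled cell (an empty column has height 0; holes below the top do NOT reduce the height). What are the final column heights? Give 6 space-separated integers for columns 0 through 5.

Drop 1: I rot0 at col 2 lands with bottom-row=0; cleared 0 line(s) (total 0); column heights now [0 0 1 1 1 1], max=1
Drop 2: S rot3 at col 4 lands with bottom-row=1; cleared 0 line(s) (total 0); column heights now [0 0 1 1 4 3], max=4
Drop 3: Z rot0 at col 0 lands with bottom-row=1; cleared 0 line(s) (total 0); column heights now [3 3 2 1 4 3], max=4

Answer: 3 3 2 1 4 3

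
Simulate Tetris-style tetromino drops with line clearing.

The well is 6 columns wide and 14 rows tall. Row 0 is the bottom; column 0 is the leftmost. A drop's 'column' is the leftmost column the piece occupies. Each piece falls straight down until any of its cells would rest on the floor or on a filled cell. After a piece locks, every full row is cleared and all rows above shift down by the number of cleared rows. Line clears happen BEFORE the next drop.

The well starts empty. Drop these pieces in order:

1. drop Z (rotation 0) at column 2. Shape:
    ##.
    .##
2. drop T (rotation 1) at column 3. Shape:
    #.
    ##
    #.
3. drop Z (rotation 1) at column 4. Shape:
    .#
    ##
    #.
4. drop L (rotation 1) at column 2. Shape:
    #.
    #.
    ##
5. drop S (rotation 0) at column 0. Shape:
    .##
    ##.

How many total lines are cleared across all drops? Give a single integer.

Drop 1: Z rot0 at col 2 lands with bottom-row=0; cleared 0 line(s) (total 0); column heights now [0 0 2 2 1 0], max=2
Drop 2: T rot1 at col 3 lands with bottom-row=2; cleared 0 line(s) (total 0); column heights now [0 0 2 5 4 0], max=5
Drop 3: Z rot1 at col 4 lands with bottom-row=4; cleared 0 line(s) (total 0); column heights now [0 0 2 5 6 7], max=7
Drop 4: L rot1 at col 2 lands with bottom-row=5; cleared 0 line(s) (total 0); column heights now [0 0 8 6 6 7], max=8
Drop 5: S rot0 at col 0 lands with bottom-row=7; cleared 0 line(s) (total 0); column heights now [8 9 9 6 6 7], max=9

Answer: 0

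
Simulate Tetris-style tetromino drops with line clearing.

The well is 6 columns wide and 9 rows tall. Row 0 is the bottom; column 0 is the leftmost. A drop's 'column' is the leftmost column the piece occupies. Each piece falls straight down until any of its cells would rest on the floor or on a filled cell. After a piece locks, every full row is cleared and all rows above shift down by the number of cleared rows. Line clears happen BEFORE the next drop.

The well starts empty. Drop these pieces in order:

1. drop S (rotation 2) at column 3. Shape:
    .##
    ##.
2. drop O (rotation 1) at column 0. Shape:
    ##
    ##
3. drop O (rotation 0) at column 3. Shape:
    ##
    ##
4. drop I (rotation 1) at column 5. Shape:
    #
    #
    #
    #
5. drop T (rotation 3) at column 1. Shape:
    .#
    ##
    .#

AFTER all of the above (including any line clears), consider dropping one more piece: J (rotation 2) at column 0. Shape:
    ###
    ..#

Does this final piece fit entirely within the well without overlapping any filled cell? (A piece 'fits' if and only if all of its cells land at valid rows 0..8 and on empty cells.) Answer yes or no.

Drop 1: S rot2 at col 3 lands with bottom-row=0; cleared 0 line(s) (total 0); column heights now [0 0 0 1 2 2], max=2
Drop 2: O rot1 at col 0 lands with bottom-row=0; cleared 0 line(s) (total 0); column heights now [2 2 0 1 2 2], max=2
Drop 3: O rot0 at col 3 lands with bottom-row=2; cleared 0 line(s) (total 0); column heights now [2 2 0 4 4 2], max=4
Drop 4: I rot1 at col 5 lands with bottom-row=2; cleared 0 line(s) (total 0); column heights now [2 2 0 4 4 6], max=6
Drop 5: T rot3 at col 1 lands with bottom-row=1; cleared 0 line(s) (total 0); column heights now [2 3 4 4 4 6], max=6
Test piece J rot2 at col 0 (width 3): heights before test = [2 3 4 4 4 6]; fits = True

Answer: yes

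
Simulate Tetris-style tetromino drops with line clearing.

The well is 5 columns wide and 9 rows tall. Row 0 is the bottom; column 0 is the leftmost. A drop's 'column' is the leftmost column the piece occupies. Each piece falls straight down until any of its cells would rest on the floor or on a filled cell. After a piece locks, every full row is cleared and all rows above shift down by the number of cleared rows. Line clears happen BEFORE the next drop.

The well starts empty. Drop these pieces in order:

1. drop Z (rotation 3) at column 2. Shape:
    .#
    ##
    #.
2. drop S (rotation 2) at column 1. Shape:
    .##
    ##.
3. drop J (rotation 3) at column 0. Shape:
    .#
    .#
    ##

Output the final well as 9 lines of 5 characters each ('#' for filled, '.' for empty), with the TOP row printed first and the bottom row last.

Answer: .....
.....
.....
.#...
.#...
####.
.###.
..##.
..#..

Derivation:
Drop 1: Z rot3 at col 2 lands with bottom-row=0; cleared 0 line(s) (total 0); column heights now [0 0 2 3 0], max=3
Drop 2: S rot2 at col 1 lands with bottom-row=2; cleared 0 line(s) (total 0); column heights now [0 3 4 4 0], max=4
Drop 3: J rot3 at col 0 lands with bottom-row=3; cleared 0 line(s) (total 0); column heights now [4 6 4 4 0], max=6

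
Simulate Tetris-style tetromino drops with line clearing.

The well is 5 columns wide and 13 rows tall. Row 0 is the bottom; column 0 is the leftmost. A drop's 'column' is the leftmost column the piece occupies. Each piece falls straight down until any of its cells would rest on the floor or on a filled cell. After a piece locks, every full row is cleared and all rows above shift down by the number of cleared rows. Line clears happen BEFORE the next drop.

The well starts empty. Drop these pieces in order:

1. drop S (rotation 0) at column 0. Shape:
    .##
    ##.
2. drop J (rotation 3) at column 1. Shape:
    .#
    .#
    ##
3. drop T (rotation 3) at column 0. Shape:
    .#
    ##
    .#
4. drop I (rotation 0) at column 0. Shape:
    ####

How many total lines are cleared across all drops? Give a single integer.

Answer: 0

Derivation:
Drop 1: S rot0 at col 0 lands with bottom-row=0; cleared 0 line(s) (total 0); column heights now [1 2 2 0 0], max=2
Drop 2: J rot3 at col 1 lands with bottom-row=2; cleared 0 line(s) (total 0); column heights now [1 3 5 0 0], max=5
Drop 3: T rot3 at col 0 lands with bottom-row=3; cleared 0 line(s) (total 0); column heights now [5 6 5 0 0], max=6
Drop 4: I rot0 at col 0 lands with bottom-row=6; cleared 0 line(s) (total 0); column heights now [7 7 7 7 0], max=7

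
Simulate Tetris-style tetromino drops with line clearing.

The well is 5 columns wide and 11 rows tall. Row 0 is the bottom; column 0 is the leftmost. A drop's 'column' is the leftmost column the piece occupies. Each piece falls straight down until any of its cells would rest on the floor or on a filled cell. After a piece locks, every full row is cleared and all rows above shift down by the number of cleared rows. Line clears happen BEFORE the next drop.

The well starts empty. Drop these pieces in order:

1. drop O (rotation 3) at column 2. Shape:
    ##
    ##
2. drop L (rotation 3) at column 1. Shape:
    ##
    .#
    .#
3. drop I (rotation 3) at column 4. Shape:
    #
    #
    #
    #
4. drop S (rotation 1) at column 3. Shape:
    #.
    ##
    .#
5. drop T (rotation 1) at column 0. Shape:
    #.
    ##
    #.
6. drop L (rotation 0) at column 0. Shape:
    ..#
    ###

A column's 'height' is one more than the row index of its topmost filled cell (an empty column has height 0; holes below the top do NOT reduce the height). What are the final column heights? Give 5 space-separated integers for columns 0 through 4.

Drop 1: O rot3 at col 2 lands with bottom-row=0; cleared 0 line(s) (total 0); column heights now [0 0 2 2 0], max=2
Drop 2: L rot3 at col 1 lands with bottom-row=2; cleared 0 line(s) (total 0); column heights now [0 5 5 2 0], max=5
Drop 3: I rot3 at col 4 lands with bottom-row=0; cleared 0 line(s) (total 0); column heights now [0 5 5 2 4], max=5
Drop 4: S rot1 at col 3 lands with bottom-row=4; cleared 0 line(s) (total 0); column heights now [0 5 5 7 6], max=7
Drop 5: T rot1 at col 0 lands with bottom-row=4; cleared 0 line(s) (total 0); column heights now [7 6 5 7 6], max=7
Drop 6: L rot0 at col 0 lands with bottom-row=7; cleared 0 line(s) (total 0); column heights now [8 8 9 7 6], max=9

Answer: 8 8 9 7 6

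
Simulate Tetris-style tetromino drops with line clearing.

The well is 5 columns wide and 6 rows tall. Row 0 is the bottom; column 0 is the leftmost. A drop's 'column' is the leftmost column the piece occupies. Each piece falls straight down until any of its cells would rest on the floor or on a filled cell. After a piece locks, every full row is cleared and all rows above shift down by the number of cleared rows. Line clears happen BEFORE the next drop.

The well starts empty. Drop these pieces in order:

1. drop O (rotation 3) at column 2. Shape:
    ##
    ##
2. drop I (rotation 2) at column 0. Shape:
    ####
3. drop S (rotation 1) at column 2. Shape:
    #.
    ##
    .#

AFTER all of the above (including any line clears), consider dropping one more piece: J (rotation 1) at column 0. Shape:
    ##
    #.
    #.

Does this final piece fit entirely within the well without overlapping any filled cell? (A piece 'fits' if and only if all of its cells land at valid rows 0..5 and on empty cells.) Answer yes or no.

Drop 1: O rot3 at col 2 lands with bottom-row=0; cleared 0 line(s) (total 0); column heights now [0 0 2 2 0], max=2
Drop 2: I rot2 at col 0 lands with bottom-row=2; cleared 0 line(s) (total 0); column heights now [3 3 3 3 0], max=3
Drop 3: S rot1 at col 2 lands with bottom-row=3; cleared 0 line(s) (total 0); column heights now [3 3 6 5 0], max=6
Test piece J rot1 at col 0 (width 2): heights before test = [3 3 6 5 0]; fits = True

Answer: yes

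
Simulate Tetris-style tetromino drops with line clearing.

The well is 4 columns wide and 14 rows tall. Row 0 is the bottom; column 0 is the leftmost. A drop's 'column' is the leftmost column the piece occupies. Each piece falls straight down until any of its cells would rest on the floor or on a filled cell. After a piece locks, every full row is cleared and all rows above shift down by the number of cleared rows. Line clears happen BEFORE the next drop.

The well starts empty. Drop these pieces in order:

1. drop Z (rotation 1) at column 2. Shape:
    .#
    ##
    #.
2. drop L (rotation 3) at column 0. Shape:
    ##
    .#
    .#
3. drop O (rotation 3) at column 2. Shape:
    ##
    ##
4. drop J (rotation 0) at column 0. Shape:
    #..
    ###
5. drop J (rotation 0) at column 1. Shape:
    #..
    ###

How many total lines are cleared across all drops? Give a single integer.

Drop 1: Z rot1 at col 2 lands with bottom-row=0; cleared 0 line(s) (total 0); column heights now [0 0 2 3], max=3
Drop 2: L rot3 at col 0 lands with bottom-row=0; cleared 0 line(s) (total 0); column heights now [3 3 2 3], max=3
Drop 3: O rot3 at col 2 lands with bottom-row=3; cleared 0 line(s) (total 0); column heights now [3 3 5 5], max=5
Drop 4: J rot0 at col 0 lands with bottom-row=5; cleared 0 line(s) (total 0); column heights now [7 6 6 5], max=7
Drop 5: J rot0 at col 1 lands with bottom-row=6; cleared 1 line(s) (total 1); column heights now [6 7 6 5], max=7

Answer: 1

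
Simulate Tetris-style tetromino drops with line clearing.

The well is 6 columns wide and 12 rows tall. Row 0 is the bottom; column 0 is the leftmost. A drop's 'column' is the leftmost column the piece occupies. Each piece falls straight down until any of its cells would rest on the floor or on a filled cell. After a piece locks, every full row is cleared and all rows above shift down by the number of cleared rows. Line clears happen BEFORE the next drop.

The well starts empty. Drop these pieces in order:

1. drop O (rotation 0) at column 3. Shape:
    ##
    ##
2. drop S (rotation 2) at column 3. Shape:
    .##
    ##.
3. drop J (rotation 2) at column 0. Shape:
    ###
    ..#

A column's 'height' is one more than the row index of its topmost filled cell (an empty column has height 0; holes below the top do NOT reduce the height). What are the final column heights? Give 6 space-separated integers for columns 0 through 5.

Answer: 2 2 2 3 4 4

Derivation:
Drop 1: O rot0 at col 3 lands with bottom-row=0; cleared 0 line(s) (total 0); column heights now [0 0 0 2 2 0], max=2
Drop 2: S rot2 at col 3 lands with bottom-row=2; cleared 0 line(s) (total 0); column heights now [0 0 0 3 4 4], max=4
Drop 3: J rot2 at col 0 lands with bottom-row=0; cleared 0 line(s) (total 0); column heights now [2 2 2 3 4 4], max=4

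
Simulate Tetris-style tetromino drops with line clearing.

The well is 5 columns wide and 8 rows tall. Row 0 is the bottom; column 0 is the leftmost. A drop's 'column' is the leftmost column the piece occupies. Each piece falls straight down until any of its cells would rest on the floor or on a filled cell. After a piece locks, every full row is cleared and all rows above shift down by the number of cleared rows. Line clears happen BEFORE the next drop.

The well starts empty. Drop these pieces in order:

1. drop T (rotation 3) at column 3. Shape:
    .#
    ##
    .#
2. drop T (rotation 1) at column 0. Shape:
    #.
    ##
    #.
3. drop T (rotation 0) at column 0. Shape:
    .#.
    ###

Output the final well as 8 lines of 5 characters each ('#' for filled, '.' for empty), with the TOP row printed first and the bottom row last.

Drop 1: T rot3 at col 3 lands with bottom-row=0; cleared 0 line(s) (total 0); column heights now [0 0 0 2 3], max=3
Drop 2: T rot1 at col 0 lands with bottom-row=0; cleared 0 line(s) (total 0); column heights now [3 2 0 2 3], max=3
Drop 3: T rot0 at col 0 lands with bottom-row=3; cleared 0 line(s) (total 0); column heights now [4 5 4 2 3], max=5

Answer: .....
.....
.....
.#...
###..
#...#
##.##
#...#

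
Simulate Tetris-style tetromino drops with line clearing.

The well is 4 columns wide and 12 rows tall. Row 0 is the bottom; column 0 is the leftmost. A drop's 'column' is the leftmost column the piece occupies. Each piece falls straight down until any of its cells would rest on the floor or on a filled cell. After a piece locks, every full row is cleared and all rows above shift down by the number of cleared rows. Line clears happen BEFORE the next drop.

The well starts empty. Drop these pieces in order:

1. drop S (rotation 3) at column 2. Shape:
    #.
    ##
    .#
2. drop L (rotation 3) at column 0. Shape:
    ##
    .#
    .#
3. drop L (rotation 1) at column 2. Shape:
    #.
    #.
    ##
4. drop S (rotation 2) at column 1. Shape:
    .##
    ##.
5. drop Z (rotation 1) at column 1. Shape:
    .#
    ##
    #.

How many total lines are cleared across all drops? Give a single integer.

Drop 1: S rot3 at col 2 lands with bottom-row=0; cleared 0 line(s) (total 0); column heights now [0 0 3 2], max=3
Drop 2: L rot3 at col 0 lands with bottom-row=0; cleared 0 line(s) (total 0); column heights now [3 3 3 2], max=3
Drop 3: L rot1 at col 2 lands with bottom-row=3; cleared 0 line(s) (total 0); column heights now [3 3 6 4], max=6
Drop 4: S rot2 at col 1 lands with bottom-row=6; cleared 0 line(s) (total 0); column heights now [3 7 8 8], max=8
Drop 5: Z rot1 at col 1 lands with bottom-row=7; cleared 0 line(s) (total 0); column heights now [3 9 10 8], max=10

Answer: 0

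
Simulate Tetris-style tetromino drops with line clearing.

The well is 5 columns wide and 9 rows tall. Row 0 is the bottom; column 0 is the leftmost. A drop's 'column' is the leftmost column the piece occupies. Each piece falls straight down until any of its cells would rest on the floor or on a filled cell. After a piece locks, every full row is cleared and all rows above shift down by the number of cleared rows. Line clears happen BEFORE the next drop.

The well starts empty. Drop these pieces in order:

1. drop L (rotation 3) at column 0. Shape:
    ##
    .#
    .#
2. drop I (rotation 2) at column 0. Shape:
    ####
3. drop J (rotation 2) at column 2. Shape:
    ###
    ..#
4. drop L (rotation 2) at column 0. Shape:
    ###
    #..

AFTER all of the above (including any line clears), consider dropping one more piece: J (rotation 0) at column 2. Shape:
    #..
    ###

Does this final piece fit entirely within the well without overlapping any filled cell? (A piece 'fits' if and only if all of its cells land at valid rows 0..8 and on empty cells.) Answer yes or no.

Drop 1: L rot3 at col 0 lands with bottom-row=0; cleared 0 line(s) (total 0); column heights now [3 3 0 0 0], max=3
Drop 2: I rot2 at col 0 lands with bottom-row=3; cleared 0 line(s) (total 0); column heights now [4 4 4 4 0], max=4
Drop 3: J rot2 at col 2 lands with bottom-row=3; cleared 1 line(s) (total 1); column heights now [3 3 4 4 4], max=4
Drop 4: L rot2 at col 0 lands with bottom-row=3; cleared 0 line(s) (total 1); column heights now [5 5 5 4 4], max=5
Test piece J rot0 at col 2 (width 3): heights before test = [5 5 5 4 4]; fits = True

Answer: yes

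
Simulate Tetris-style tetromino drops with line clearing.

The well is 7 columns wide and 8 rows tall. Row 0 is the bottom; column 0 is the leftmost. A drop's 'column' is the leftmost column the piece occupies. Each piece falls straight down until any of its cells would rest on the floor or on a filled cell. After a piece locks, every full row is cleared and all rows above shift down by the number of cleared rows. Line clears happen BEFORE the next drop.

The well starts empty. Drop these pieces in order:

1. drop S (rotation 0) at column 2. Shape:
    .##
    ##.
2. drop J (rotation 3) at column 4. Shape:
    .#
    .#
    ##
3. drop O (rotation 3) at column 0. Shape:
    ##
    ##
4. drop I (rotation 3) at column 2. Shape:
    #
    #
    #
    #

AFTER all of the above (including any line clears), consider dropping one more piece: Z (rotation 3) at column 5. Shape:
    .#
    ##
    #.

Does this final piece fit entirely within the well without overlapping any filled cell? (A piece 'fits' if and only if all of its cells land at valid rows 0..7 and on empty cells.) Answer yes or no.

Answer: yes

Derivation:
Drop 1: S rot0 at col 2 lands with bottom-row=0; cleared 0 line(s) (total 0); column heights now [0 0 1 2 2 0 0], max=2
Drop 2: J rot3 at col 4 lands with bottom-row=2; cleared 0 line(s) (total 0); column heights now [0 0 1 2 3 5 0], max=5
Drop 3: O rot3 at col 0 lands with bottom-row=0; cleared 0 line(s) (total 0); column heights now [2 2 1 2 3 5 0], max=5
Drop 4: I rot3 at col 2 lands with bottom-row=1; cleared 0 line(s) (total 0); column heights now [2 2 5 2 3 5 0], max=5
Test piece Z rot3 at col 5 (width 2): heights before test = [2 2 5 2 3 5 0]; fits = True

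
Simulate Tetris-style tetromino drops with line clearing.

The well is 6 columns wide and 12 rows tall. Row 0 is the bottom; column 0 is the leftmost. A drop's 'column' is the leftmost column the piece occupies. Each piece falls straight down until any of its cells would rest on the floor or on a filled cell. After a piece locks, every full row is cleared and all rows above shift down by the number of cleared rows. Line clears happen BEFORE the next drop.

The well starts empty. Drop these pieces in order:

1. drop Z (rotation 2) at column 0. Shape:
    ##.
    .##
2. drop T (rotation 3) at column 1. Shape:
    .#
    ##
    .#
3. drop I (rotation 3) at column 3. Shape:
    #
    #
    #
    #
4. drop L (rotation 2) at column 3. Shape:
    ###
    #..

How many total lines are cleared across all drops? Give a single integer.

Drop 1: Z rot2 at col 0 lands with bottom-row=0; cleared 0 line(s) (total 0); column heights now [2 2 1 0 0 0], max=2
Drop 2: T rot3 at col 1 lands with bottom-row=1; cleared 0 line(s) (total 0); column heights now [2 3 4 0 0 0], max=4
Drop 3: I rot3 at col 3 lands with bottom-row=0; cleared 0 line(s) (total 0); column heights now [2 3 4 4 0 0], max=4
Drop 4: L rot2 at col 3 lands with bottom-row=4; cleared 0 line(s) (total 0); column heights now [2 3 4 6 6 6], max=6

Answer: 0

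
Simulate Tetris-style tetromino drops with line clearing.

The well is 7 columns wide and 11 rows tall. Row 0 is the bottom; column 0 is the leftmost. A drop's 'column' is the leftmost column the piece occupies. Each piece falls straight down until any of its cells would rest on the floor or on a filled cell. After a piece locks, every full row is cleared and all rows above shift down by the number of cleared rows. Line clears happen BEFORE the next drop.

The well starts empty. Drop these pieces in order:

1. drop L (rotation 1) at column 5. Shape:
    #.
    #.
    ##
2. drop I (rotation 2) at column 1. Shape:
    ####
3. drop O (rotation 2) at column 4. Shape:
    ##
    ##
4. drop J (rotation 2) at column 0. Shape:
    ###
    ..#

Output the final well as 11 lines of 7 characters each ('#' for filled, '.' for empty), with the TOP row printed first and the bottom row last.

Answer: .......
.......
.......
.......
.......
.......
....##.
....##.
###..#.
..#..#.
.######

Derivation:
Drop 1: L rot1 at col 5 lands with bottom-row=0; cleared 0 line(s) (total 0); column heights now [0 0 0 0 0 3 1], max=3
Drop 2: I rot2 at col 1 lands with bottom-row=0; cleared 0 line(s) (total 0); column heights now [0 1 1 1 1 3 1], max=3
Drop 3: O rot2 at col 4 lands with bottom-row=3; cleared 0 line(s) (total 0); column heights now [0 1 1 1 5 5 1], max=5
Drop 4: J rot2 at col 0 lands with bottom-row=1; cleared 0 line(s) (total 0); column heights now [3 3 3 1 5 5 1], max=5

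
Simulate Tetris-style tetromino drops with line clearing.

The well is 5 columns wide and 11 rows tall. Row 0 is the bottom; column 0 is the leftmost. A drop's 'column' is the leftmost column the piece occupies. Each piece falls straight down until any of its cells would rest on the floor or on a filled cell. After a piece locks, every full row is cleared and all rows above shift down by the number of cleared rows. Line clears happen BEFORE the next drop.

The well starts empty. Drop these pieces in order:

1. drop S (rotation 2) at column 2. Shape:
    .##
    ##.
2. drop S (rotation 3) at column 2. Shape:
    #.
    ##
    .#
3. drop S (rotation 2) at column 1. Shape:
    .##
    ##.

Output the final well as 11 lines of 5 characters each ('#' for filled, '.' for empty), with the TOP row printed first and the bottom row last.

Answer: .....
.....
.....
.....
..##.
.##..
..#..
..##.
...#.
...##
..##.

Derivation:
Drop 1: S rot2 at col 2 lands with bottom-row=0; cleared 0 line(s) (total 0); column heights now [0 0 1 2 2], max=2
Drop 2: S rot3 at col 2 lands with bottom-row=2; cleared 0 line(s) (total 0); column heights now [0 0 5 4 2], max=5
Drop 3: S rot2 at col 1 lands with bottom-row=5; cleared 0 line(s) (total 0); column heights now [0 6 7 7 2], max=7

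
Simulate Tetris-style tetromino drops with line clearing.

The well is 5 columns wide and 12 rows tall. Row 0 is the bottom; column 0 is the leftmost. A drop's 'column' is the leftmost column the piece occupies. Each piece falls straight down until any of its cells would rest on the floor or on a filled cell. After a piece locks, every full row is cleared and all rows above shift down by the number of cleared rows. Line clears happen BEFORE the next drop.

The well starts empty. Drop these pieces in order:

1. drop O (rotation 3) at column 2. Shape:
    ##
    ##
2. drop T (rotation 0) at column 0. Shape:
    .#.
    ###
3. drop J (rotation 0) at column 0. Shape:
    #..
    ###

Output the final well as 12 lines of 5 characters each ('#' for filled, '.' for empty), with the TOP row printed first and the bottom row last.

Drop 1: O rot3 at col 2 lands with bottom-row=0; cleared 0 line(s) (total 0); column heights now [0 0 2 2 0], max=2
Drop 2: T rot0 at col 0 lands with bottom-row=2; cleared 0 line(s) (total 0); column heights now [3 4 3 2 0], max=4
Drop 3: J rot0 at col 0 lands with bottom-row=4; cleared 0 line(s) (total 0); column heights now [6 5 5 2 0], max=6

Answer: .....
.....
.....
.....
.....
.....
#....
###..
.#...
###..
..##.
..##.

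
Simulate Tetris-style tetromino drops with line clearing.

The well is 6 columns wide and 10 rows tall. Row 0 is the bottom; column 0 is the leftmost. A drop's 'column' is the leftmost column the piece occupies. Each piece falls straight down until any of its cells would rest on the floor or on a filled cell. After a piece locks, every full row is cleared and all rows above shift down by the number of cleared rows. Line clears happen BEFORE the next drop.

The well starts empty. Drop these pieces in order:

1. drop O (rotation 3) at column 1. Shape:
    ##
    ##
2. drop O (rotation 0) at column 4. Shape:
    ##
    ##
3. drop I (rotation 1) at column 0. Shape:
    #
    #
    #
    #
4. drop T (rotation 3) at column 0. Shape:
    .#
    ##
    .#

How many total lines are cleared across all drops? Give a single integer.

Drop 1: O rot3 at col 1 lands with bottom-row=0; cleared 0 line(s) (total 0); column heights now [0 2 2 0 0 0], max=2
Drop 2: O rot0 at col 4 lands with bottom-row=0; cleared 0 line(s) (total 0); column heights now [0 2 2 0 2 2], max=2
Drop 3: I rot1 at col 0 lands with bottom-row=0; cleared 0 line(s) (total 0); column heights now [4 2 2 0 2 2], max=4
Drop 4: T rot3 at col 0 lands with bottom-row=3; cleared 0 line(s) (total 0); column heights now [5 6 2 0 2 2], max=6

Answer: 0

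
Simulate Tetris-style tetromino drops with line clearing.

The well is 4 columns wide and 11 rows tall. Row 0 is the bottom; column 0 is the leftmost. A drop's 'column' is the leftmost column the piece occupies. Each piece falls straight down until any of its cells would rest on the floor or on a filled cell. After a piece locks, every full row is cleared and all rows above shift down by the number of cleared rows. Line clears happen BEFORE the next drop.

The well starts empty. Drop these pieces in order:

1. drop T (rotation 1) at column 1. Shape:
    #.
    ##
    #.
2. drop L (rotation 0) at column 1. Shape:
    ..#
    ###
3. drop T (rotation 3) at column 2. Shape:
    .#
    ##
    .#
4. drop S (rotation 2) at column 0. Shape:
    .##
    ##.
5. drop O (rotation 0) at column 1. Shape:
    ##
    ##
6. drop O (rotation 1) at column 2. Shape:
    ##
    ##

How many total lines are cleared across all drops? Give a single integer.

Answer: 1

Derivation:
Drop 1: T rot1 at col 1 lands with bottom-row=0; cleared 0 line(s) (total 0); column heights now [0 3 2 0], max=3
Drop 2: L rot0 at col 1 lands with bottom-row=3; cleared 0 line(s) (total 0); column heights now [0 4 4 5], max=5
Drop 3: T rot3 at col 2 lands with bottom-row=5; cleared 0 line(s) (total 0); column heights now [0 4 7 8], max=8
Drop 4: S rot2 at col 0 lands with bottom-row=6; cleared 1 line(s) (total 1); column heights now [0 7 7 7], max=7
Drop 5: O rot0 at col 1 lands with bottom-row=7; cleared 0 line(s) (total 1); column heights now [0 9 9 7], max=9
Drop 6: O rot1 at col 2 lands with bottom-row=9; cleared 0 line(s) (total 1); column heights now [0 9 11 11], max=11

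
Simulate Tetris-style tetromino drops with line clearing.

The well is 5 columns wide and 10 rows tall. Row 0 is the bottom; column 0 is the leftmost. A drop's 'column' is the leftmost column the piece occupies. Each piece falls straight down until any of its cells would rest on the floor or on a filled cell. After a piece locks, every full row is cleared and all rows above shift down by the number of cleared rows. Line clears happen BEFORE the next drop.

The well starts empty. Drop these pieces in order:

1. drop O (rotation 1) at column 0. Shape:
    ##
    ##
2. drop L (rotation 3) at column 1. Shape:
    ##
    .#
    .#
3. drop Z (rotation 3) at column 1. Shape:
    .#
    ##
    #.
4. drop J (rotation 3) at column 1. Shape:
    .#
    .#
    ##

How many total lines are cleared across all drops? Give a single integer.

Drop 1: O rot1 at col 0 lands with bottom-row=0; cleared 0 line(s) (total 0); column heights now [2 2 0 0 0], max=2
Drop 2: L rot3 at col 1 lands with bottom-row=0; cleared 0 line(s) (total 0); column heights now [2 3 3 0 0], max=3
Drop 3: Z rot3 at col 1 lands with bottom-row=3; cleared 0 line(s) (total 0); column heights now [2 5 6 0 0], max=6
Drop 4: J rot3 at col 1 lands with bottom-row=6; cleared 0 line(s) (total 0); column heights now [2 7 9 0 0], max=9

Answer: 0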